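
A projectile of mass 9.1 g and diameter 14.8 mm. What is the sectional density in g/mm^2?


SD = m/d^2 = 9.1/14.8^2 = 0.04154 g/mm^2

0.04154 g/mm^2


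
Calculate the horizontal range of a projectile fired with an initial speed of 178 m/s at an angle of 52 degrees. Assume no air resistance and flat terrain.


R = v0^2 * sin(2*theta) / g = 178^2 * sin(2*52°) / 9.81 = 3134 m

3134 m


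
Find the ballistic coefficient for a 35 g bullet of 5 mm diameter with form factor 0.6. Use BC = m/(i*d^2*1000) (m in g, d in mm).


BC = m/(i*d^2*1000) = 35/(0.6 * 5^2 * 1000) = 0.002333

0.002333


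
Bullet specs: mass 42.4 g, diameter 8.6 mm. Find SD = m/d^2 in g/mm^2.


SD = m/d^2 = 42.4/8.6^2 = 0.5733 g/mm^2

0.5733 g/mm^2


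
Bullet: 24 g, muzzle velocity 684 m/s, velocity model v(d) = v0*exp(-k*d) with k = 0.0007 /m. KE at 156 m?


v = v0*exp(-k*d) = 684*exp(-0.0007*156) = 613.241 m/s
E = 0.5*m*v^2 = 0.5*0.024*613.241^2 = 4513 J

4513 J


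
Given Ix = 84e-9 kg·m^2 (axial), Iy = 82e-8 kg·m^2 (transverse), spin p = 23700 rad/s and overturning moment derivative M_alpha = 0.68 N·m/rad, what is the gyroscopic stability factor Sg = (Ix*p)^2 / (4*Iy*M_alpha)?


Sg = Ix^2 * p^2 / (4 * Iy * M_alpha) = (84e-9)^2 * 23700^2 / (4 * 82e-8 * 0.68) = 1.777

1.777


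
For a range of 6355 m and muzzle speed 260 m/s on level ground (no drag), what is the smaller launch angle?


sin(2*theta) = R*g/v0^2 = 6355*9.81/260^2 = 0.922227, theta = arcsin(0.922227)/2 = 33.63°

33.63 degrees


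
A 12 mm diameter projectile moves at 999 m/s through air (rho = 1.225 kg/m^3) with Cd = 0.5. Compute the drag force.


A = pi*(d/2)^2 = pi*(12/2000)^2 = 1.13097e-04 m^2
Fd = 0.5*Cd*rho*A*v^2 = 0.5*0.5*1.225*1.13097e-04*999^2 = 34.57 N

34.57 N


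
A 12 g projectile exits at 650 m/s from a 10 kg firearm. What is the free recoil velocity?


v_recoil = m_p * v_p / m_gun = 0.012 * 650 / 10 = 0.78 m/s

0.78 m/s


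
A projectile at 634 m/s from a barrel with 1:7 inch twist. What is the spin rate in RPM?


twist_m = 7*0.0254 = 0.1778 m
spin = v/twist = 634/0.1778 = 3565.804 rev/s
RPM = spin*60 = 3565.804*60 ≈ 213948 RPM

213948 RPM


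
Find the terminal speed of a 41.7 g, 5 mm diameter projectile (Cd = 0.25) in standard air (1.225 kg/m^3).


A = pi*(d/2)^2 = pi*(5/2000)^2 = 1.96350e-05 m^2
vt = sqrt(2mg/(Cd*rho*A)) = sqrt(2*0.0417*9.81/(0.25 * 1.225 * 1.96350e-05)) = 368.9 m/s

368.9 m/s


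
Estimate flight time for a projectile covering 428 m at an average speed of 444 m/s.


t = d/v = 428/444 = 0.964 s

0.964 s


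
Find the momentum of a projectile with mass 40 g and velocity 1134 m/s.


p = m*v = 0.04*1134 = 45.36 kg·m/s

45.36 kg·m/s


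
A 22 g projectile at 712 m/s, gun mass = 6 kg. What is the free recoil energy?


v_r = m_p*v_p/m_gun = 0.022*712/6 = 2.61067 m/s, E_r = 0.5*m_gun*v_r^2 = 0.5*6*2.61067^2 = 20.45 J

20.45 J


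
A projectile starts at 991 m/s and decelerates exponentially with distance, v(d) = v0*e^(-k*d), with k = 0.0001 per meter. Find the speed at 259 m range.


v = v0*exp(-k*d) = 991*exp(-0.0001*259) = 965.7 m/s

965.7 m/s


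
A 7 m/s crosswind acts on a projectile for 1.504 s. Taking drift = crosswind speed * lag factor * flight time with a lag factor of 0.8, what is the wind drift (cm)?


drift = v_wind * lag * t = 7 * 0.8 * 1.504 = 8.4224 m ≈ 842.2 cm

842.2 cm


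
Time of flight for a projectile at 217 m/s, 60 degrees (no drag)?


T = 2*v0*sin(theta)/g = 2*217*sin(60°)/9.81 = 38.31 s

38.31 s


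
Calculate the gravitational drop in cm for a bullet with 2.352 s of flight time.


drop = 0.5*g*t^2 = 0.5*9.81*2.352^2 = 27.134 m ≈ 2713 cm

2713 cm


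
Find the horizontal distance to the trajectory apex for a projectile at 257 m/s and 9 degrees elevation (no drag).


R = v0^2*sin(2*theta)/g = 257^2*sin(2*9°)/9.81 = 2080.56 m
apex_dist = R/2 = 2080.56/2 = 1040 m

1040 m


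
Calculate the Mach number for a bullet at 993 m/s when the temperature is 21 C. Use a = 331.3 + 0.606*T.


a = 331.3 + 0.606*(21) = 344.026 m/s
M = v/a = 993/344.026 = 2.886

2.886


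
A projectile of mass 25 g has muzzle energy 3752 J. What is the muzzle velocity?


v = sqrt(2*E/m) = sqrt(2*3752/0.025) = 547.9 m/s

547.9 m/s


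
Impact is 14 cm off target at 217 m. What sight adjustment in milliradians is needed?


1 mrad subtends 1 cm per 10 m of range, so adj = error_cm / (dist_m / 10) = 14 / (217/10) = 0.6452 mrad

0.6452 mrad


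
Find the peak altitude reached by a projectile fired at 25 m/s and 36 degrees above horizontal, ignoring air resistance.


H = (v0*sin(theta))^2 / (2g) = (25*sin(36°))^2 / (2*9.81) = 11.01 m

11.01 m


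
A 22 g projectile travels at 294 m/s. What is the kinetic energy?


E = 0.5*m*v^2 = 0.5*0.022*294^2 = 950.8 J

950.8 J


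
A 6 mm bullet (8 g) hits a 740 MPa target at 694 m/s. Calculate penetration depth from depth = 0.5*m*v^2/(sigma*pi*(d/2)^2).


A = pi*(d/2)^2 = pi*(6/2)^2 = 28.2743 mm^2
E = 0.5*m*v^2 = 0.5*0.008*694^2 = 1926.54 J
depth = E/(sigma*A) = 1926.54 J / (740 MPa * 28.2743 mm^2) = 1926.54/(740 * 28.2743) m = 0.0920778 m ≈ 92.08 mm

92.08 mm


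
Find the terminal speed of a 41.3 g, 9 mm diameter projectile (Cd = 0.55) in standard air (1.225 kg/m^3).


A = pi*(d/2)^2 = pi*(9/2000)^2 = 6.36173e-05 m^2
vt = sqrt(2mg/(Cd*rho*A)) = sqrt(2*0.0413*9.81/(0.55 * 1.225 * 6.36173e-05)) = 137.5 m/s

137.5 m/s


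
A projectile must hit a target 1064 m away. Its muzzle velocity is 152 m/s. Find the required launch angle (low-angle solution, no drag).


sin(2*theta) = R*g/v0^2 = 1064*9.81/152^2 = 0.451776, theta = arcsin(0.451776)/2 = 13.43°

13.43 degrees


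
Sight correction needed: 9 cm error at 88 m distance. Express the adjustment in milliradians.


1 mrad subtends 1 cm per 10 m of range, so adj = error_cm / (dist_m / 10) = 9 / (88/10) = 1.023 mrad

1.023 mrad


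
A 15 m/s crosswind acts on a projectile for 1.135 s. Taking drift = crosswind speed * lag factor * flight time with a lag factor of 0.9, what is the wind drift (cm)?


drift = v_wind * lag * t = 15 * 0.9 * 1.135 = 15.3225 m ≈ 1532 cm

1532 cm


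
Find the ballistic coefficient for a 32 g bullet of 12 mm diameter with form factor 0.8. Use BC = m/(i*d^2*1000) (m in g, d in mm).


BC = m/(i*d^2*1000) = 32/(0.8 * 12^2 * 1000) = 0.0002778

0.0002778


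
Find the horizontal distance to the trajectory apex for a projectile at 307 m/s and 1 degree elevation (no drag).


R = v0^2*sin(2*theta)/g = 307^2*sin(2*1°)/9.81 = 335.295 m
apex_dist = R/2 = 335.295/2 = 167.6 m

167.6 m


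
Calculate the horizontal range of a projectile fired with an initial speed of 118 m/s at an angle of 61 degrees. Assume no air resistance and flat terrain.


R = v0^2 * sin(2*theta) / g = 118^2 * sin(2*61°) / 9.81 = 1204 m

1204 m


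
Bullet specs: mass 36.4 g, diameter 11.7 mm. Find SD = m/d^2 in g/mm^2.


SD = m/d^2 = 36.4/11.7^2 = 0.2659 g/mm^2

0.2659 g/mm^2


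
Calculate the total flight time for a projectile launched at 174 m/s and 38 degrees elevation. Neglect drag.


T = 2*v0*sin(theta)/g = 2*174*sin(38°)/9.81 = 21.84 s

21.84 s


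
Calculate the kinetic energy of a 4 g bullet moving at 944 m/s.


E = 0.5*m*v^2 = 0.5*0.004*944^2 = 1782 J

1782 J


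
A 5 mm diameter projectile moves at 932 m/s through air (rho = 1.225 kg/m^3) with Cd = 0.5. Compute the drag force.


A = pi*(d/2)^2 = pi*(5/2000)^2 = 1.96350e-05 m^2
Fd = 0.5*Cd*rho*A*v^2 = 0.5*0.5*1.225*1.96350e-05*932^2 = 5.223 N

5.223 N


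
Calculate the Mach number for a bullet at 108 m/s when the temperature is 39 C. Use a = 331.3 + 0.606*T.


a = 331.3 + 0.606*(39) = 354.934 m/s
M = v/a = 108/354.934 = 0.3043

0.3043


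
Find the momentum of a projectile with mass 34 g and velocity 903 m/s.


p = m*v = 0.034*903 = 30.7 kg·m/s

30.7 kg·m/s


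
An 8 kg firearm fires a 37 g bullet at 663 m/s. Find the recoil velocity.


v_recoil = m_p * v_p / m_gun = 0.037 * 663 / 8 = 3.066 m/s

3.066 m/s


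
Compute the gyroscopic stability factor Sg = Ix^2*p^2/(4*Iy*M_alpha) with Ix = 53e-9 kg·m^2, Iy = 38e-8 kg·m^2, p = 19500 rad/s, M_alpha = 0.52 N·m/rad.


Sg = Ix^2 * p^2 / (4 * Iy * M_alpha) = (53e-9)^2 * 19500^2 / (4 * 38e-8 * 0.52) = 1.351

1.351


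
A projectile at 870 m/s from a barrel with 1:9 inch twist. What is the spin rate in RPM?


twist_m = 9*0.0254 = 0.2286 m
spin = v/twist = 870/0.2286 = 3805.774 rev/s
RPM = spin*60 = 3805.774*60 ≈ 228346 RPM

228346 RPM


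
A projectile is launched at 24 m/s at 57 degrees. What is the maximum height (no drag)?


H = (v0*sin(theta))^2 / (2g) = (24*sin(57°))^2 / (2*9.81) = 20.65 m

20.65 m


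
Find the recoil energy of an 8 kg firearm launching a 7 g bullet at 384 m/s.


v_r = m_p*v_p/m_gun = 0.007*384/8 = 0.336 m/s, E_r = 0.5*m_gun*v_r^2 = 0.5*8*0.336^2 = 0.4516 J

0.4516 J


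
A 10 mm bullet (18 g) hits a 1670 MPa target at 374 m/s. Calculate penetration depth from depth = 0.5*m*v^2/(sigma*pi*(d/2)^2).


A = pi*(d/2)^2 = pi*(10/2)^2 = 78.5398 mm^2
E = 0.5*m*v^2 = 0.5*0.018*374^2 = 1258.88 J
depth = E/(sigma*A) = 1258.88 J / (1670 MPa * 78.5398 mm^2) = 1258.88/(1670 * 78.5398) m = 0.00959797 m ≈ 9.598 mm

9.598 mm


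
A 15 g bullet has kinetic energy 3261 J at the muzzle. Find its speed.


v = sqrt(2*E/m) = sqrt(2*3261/0.015) = 659.4 m/s

659.4 m/s


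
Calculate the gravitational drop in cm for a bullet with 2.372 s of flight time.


drop = 0.5*g*t^2 = 0.5*9.81*2.372^2 = 27.5974 m ≈ 2760 cm

2760 cm


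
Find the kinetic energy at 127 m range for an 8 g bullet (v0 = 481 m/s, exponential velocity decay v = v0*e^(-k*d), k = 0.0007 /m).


v = v0*exp(-k*d) = 481*exp(-0.0007*127) = 440.085 m/s
E = 0.5*m*v^2 = 0.5*0.008*440.085^2 = 774.7 J

774.7 J


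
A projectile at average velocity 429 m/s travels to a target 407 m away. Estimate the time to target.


t = d/v = 407/429 = 0.9487 s

0.9487 s


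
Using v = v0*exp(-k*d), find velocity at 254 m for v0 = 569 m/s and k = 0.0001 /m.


v = v0*exp(-k*d) = 569*exp(-0.0001*254) = 554.7 m/s

554.7 m/s


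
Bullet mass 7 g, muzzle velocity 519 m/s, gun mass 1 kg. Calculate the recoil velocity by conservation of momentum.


v_recoil = m_p * v_p / m_gun = 0.007 * 519 / 1 = 3.633 m/s

3.633 m/s


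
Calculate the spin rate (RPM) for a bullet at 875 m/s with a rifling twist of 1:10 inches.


twist_m = 10*0.0254 = 0.254 m
spin = v/twist = 875/0.254 = 3444.882 rev/s
RPM = spin*60 = 3444.882*60 ≈ 206693 RPM

206693 RPM


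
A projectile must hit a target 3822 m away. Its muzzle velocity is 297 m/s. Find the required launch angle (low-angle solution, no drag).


sin(2*theta) = R*g/v0^2 = 3822*9.81/297^2 = 0.425057, theta = arcsin(0.425057)/2 = 12.58°

12.58 degrees


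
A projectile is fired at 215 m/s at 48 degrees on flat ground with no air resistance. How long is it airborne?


T = 2*v0*sin(theta)/g = 2*215*sin(48°)/9.81 = 32.57 s

32.57 s


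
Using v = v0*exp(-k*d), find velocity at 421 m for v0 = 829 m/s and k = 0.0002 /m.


v = v0*exp(-k*d) = 829*exp(-0.0002*421) = 762.1 m/s

762.1 m/s


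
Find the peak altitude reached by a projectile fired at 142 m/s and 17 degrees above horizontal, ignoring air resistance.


H = (v0*sin(theta))^2 / (2g) = (142*sin(17°))^2 / (2*9.81) = 87.85 m

87.85 m


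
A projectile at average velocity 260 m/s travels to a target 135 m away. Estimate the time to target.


t = d/v = 135/260 = 0.5192 s

0.5192 s


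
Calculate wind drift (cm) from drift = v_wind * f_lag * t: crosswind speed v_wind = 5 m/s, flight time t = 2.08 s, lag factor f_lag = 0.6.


drift = v_wind * lag * t = 5 * 0.6 * 2.08 = 6.24 m ≈ 624 cm

624 cm


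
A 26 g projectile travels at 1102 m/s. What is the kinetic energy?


E = 0.5*m*v^2 = 0.5*0.026*1102^2 = 15787 J

15787 J


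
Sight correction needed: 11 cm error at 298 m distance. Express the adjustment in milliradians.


1 mrad subtends 1 cm per 10 m of range, so adj = error_cm / (dist_m / 10) = 11 / (298/10) = 0.3691 mrad

0.3691 mrad


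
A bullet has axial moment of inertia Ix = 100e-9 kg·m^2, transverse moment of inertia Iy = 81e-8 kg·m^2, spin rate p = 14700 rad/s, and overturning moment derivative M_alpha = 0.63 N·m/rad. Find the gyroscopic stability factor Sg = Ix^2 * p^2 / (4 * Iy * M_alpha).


Sg = Ix^2 * p^2 / (4 * Iy * M_alpha) = (100e-9)^2 * 14700^2 / (4 * 81e-8 * 0.63) = 1.059

1.059


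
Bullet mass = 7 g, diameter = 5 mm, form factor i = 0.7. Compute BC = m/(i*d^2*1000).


BC = m/(i*d^2*1000) = 7/(0.7 * 5^2 * 1000) = 0.0004

0.0004


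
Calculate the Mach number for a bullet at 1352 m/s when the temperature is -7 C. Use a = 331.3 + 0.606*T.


a = 331.3 + 0.606*(-7) = 327.058 m/s
M = v/a = 1352/327.058 = 4.134

4.134


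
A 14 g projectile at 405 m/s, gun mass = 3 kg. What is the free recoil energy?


v_r = m_p*v_p/m_gun = 0.014*405/3 = 1.89 m/s, E_r = 0.5*m_gun*v_r^2 = 0.5*3*1.89^2 = 5.358 J

5.358 J


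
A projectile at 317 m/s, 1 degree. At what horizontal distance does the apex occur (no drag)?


R = v0^2*sin(2*theta)/g = 317^2*sin(2*1°)/9.81 = 357.494 m
apex_dist = R/2 = 357.494/2 = 178.7 m

178.7 m


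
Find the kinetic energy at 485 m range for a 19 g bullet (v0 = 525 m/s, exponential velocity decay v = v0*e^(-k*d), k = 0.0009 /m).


v = v0*exp(-k*d) = 525*exp(-0.0009*485) = 339.305 m/s
E = 0.5*m*v^2 = 0.5*0.019*339.305^2 = 1094 J

1094 J


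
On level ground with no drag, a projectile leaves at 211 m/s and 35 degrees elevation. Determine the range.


R = v0^2 * sin(2*theta) / g = 211^2 * sin(2*35°) / 9.81 = 4265 m

4265 m


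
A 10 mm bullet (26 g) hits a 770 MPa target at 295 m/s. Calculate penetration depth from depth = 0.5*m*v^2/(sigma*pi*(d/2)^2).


A = pi*(d/2)^2 = pi*(10/2)^2 = 78.5398 mm^2
E = 0.5*m*v^2 = 0.5*0.026*295^2 = 1131.33 J
depth = E/(sigma*A) = 1131.33 J / (770 MPa * 78.5398 mm^2) = 1131.33/(770 * 78.5398) m = 0.0187071 m ≈ 18.71 mm

18.71 mm


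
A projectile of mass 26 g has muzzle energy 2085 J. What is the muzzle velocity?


v = sqrt(2*E/m) = sqrt(2*2085/0.026) = 400.5 m/s

400.5 m/s


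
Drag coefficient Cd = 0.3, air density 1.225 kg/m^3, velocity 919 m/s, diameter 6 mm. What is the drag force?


A = pi*(d/2)^2 = pi*(6/2000)^2 = 2.82743e-05 m^2
Fd = 0.5*Cd*rho*A*v^2 = 0.5*0.3*1.225*2.82743e-05*919^2 = 4.388 N

4.388 N


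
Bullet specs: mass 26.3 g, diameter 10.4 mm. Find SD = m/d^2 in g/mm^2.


SD = m/d^2 = 26.3/10.4^2 = 0.2432 g/mm^2

0.2432 g/mm^2


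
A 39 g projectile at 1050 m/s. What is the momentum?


p = m*v = 0.039*1050 = 40.95 kg·m/s

40.95 kg·m/s


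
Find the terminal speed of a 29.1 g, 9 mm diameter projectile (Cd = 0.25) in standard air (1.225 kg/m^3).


A = pi*(d/2)^2 = pi*(9/2000)^2 = 6.36173e-05 m^2
vt = sqrt(2mg/(Cd*rho*A)) = sqrt(2*0.0291*9.81/(0.25 * 1.225 * 6.36173e-05)) = 171.2 m/s

171.2 m/s


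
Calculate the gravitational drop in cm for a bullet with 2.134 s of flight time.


drop = 0.5*g*t^2 = 0.5*9.81*2.134^2 = 22.3372 m ≈ 2234 cm

2234 cm


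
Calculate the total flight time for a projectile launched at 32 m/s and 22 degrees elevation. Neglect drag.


T = 2*v0*sin(theta)/g = 2*32*sin(22°)/9.81 = 2.444 s

2.444 s


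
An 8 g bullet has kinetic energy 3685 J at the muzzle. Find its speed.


v = sqrt(2*E/m) = sqrt(2*3685/0.008) = 959.8 m/s

959.8 m/s


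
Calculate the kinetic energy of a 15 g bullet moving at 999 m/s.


E = 0.5*m*v^2 = 0.5*0.015*999^2 = 7485 J

7485 J


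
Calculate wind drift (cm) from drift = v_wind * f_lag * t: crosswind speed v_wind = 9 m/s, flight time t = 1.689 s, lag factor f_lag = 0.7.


drift = v_wind * lag * t = 9 * 0.7 * 1.689 = 10.6407 m ≈ 1064 cm

1064 cm


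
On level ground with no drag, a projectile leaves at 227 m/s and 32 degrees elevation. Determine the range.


R = v0^2 * sin(2*theta) / g = 227^2 * sin(2*32°) / 9.81 = 4721 m

4721 m


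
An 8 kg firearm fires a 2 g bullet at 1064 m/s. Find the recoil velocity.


v_recoil = m_p * v_p / m_gun = 0.002 * 1064 / 8 = 0.266 m/s

0.266 m/s


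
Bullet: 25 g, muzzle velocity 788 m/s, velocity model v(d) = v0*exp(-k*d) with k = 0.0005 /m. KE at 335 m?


v = v0*exp(-k*d) = 788*exp(-0.0005*335) = 666.472 m/s
E = 0.5*m*v^2 = 0.5*0.025*666.472^2 = 5552 J

5552 J


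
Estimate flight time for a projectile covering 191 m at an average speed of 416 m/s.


t = d/v = 191/416 = 0.4591 s

0.4591 s


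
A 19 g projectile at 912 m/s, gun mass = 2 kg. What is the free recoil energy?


v_r = m_p*v_p/m_gun = 0.019*912/2 = 8.664 m/s, E_r = 0.5*m_gun*v_r^2 = 0.5*2*8.664^2 = 75.06 J

75.06 J


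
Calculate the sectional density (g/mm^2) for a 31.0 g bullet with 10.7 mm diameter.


SD = m/d^2 = 31.0/10.7^2 = 0.2708 g/mm^2

0.2708 g/mm^2


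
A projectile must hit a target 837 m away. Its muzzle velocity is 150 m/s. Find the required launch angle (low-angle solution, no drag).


sin(2*theta) = R*g/v0^2 = 837*9.81/150^2 = 0.364932, theta = arcsin(0.364932)/2 = 10.7°

10.7 degrees


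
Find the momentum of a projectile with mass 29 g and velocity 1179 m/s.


p = m*v = 0.029*1179 = 34.19 kg·m/s

34.19 kg·m/s


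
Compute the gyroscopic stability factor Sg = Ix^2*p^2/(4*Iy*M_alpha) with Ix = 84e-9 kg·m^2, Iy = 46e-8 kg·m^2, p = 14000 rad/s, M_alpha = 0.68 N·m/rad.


Sg = Ix^2 * p^2 / (4 * Iy * M_alpha) = (84e-9)^2 * 14000^2 / (4 * 46e-8 * 0.68) = 1.105

1.105


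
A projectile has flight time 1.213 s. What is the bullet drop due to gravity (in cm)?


drop = 0.5*g*t^2 = 0.5*9.81*1.213^2 = 7.21706 m ≈ 721.7 cm

721.7 cm


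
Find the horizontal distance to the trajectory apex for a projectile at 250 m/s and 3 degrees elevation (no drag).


R = v0^2*sin(2*theta)/g = 250^2*sin(2*3°)/9.81 = 665.956 m
apex_dist = R/2 = 665.956/2 = 333 m

333 m


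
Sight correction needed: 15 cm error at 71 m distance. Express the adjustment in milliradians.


1 mrad subtends 1 cm per 10 m of range, so adj = error_cm / (dist_m / 10) = 15 / (71/10) = 2.113 mrad

2.113 mrad


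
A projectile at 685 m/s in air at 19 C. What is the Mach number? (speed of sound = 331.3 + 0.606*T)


a = 331.3 + 0.606*(19) = 342.814 m/s
M = v/a = 685/342.814 = 1.998

1.998


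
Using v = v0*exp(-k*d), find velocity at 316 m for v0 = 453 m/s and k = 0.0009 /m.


v = v0*exp(-k*d) = 453*exp(-0.0009*316) = 340.9 m/s

340.9 m/s


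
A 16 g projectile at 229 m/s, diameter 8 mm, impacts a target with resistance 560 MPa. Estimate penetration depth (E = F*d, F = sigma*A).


A = pi*(d/2)^2 = pi*(8/2)^2 = 50.2655 mm^2
E = 0.5*m*v^2 = 0.5*0.016*229^2 = 419.528 J
depth = E/(sigma*A) = 419.528 J / (560 MPa * 50.2655 mm^2) = 419.528/(560 * 50.2655) m = 0.014904 m ≈ 14.9 mm

14.9 mm


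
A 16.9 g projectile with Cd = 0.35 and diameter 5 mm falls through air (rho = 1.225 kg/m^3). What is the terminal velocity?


A = pi*(d/2)^2 = pi*(5/2000)^2 = 1.96350e-05 m^2
vt = sqrt(2mg/(Cd*rho*A)) = sqrt(2*0.0169*9.81/(0.35 * 1.225 * 1.96350e-05)) = 198.5 m/s

198.5 m/s


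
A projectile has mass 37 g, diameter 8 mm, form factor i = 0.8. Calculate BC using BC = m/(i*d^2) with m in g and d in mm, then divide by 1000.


BC = m/(i*d^2*1000) = 37/(0.8 * 8^2 * 1000) = 0.0007227

0.0007227


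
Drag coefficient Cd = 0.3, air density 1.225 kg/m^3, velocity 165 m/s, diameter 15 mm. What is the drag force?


A = pi*(d/2)^2 = pi*(15/2000)^2 = 1.76715e-04 m^2
Fd = 0.5*Cd*rho*A*v^2 = 0.5*0.3*1.225*1.76715e-04*165^2 = 0.884 N

0.884 N


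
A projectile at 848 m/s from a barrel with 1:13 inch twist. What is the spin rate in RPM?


twist_m = 13*0.0254 = 0.3302 m
spin = v/twist = 848/0.3302 = 2568.141 rev/s
RPM = spin*60 = 2568.141*60 ≈ 154088 RPM

154088 RPM


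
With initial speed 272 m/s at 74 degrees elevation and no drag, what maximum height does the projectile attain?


H = (v0*sin(theta))^2 / (2g) = (272*sin(74°))^2 / (2*9.81) = 3484 m

3484 m


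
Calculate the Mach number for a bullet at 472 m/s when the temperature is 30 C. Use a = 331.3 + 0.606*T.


a = 331.3 + 0.606*(30) = 349.48 m/s
M = v/a = 472/349.48 = 1.351

1.351


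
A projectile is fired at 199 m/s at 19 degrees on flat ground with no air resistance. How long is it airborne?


T = 2*v0*sin(theta)/g = 2*199*sin(19°)/9.81 = 13.21 s

13.21 s


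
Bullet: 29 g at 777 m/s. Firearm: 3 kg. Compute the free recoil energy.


v_r = m_p*v_p/m_gun = 0.029*777/3 = 7.511 m/s, E_r = 0.5*m_gun*v_r^2 = 0.5*3*7.511^2 = 84.62 J

84.62 J


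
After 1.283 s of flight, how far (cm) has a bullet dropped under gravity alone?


drop = 0.5*g*t^2 = 0.5*9.81*1.283^2 = 8.07407 m ≈ 807.4 cm

807.4 cm


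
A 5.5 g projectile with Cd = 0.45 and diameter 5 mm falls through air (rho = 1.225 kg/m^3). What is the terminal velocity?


A = pi*(d/2)^2 = pi*(5/2000)^2 = 1.96350e-05 m^2
vt = sqrt(2mg/(Cd*rho*A)) = sqrt(2*0.0055*9.81/(0.45 * 1.225 * 1.96350e-05)) = 99.85 m/s

99.85 m/s


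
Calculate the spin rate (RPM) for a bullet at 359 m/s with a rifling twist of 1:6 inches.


twist_m = 6*0.0254 = 0.1524 m
spin = v/twist = 359/0.1524 = 2355.643 rev/s
RPM = spin*60 = 2355.643*60 ≈ 141339 RPM

141339 RPM


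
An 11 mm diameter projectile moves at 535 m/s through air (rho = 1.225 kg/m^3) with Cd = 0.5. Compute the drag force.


A = pi*(d/2)^2 = pi*(11/2000)^2 = 9.50332e-05 m^2
Fd = 0.5*Cd*rho*A*v^2 = 0.5*0.5*1.225*9.50332e-05*535^2 = 8.33 N

8.33 N


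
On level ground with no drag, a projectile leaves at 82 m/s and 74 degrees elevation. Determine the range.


R = v0^2 * sin(2*theta) / g = 82^2 * sin(2*74°) / 9.81 = 363.2 m

363.2 m


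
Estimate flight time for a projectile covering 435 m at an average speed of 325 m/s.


t = d/v = 435/325 = 1.338 s

1.338 s


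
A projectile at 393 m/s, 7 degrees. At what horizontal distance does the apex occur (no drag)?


R = v0^2*sin(2*theta)/g = 393^2*sin(2*7°)/9.81 = 3808.83 m
apex_dist = R/2 = 3808.83/2 = 1904 m

1904 m


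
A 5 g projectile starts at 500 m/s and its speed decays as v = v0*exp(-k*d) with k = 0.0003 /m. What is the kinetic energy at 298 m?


v = v0*exp(-k*d) = 500*exp(-0.0003*298) = 457.24 m/s
E = 0.5*m*v^2 = 0.5*0.005*457.24^2 = 522.7 J

522.7 J


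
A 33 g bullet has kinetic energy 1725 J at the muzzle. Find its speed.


v = sqrt(2*E/m) = sqrt(2*1725/0.033) = 323.3 m/s

323.3 m/s


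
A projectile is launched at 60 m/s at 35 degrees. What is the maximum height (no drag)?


H = (v0*sin(theta))^2 / (2g) = (60*sin(35°))^2 / (2*9.81) = 60.37 m

60.37 m


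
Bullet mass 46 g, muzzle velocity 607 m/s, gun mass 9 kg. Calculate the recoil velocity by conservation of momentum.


v_recoil = m_p * v_p / m_gun = 0.046 * 607 / 9 = 3.102 m/s

3.102 m/s


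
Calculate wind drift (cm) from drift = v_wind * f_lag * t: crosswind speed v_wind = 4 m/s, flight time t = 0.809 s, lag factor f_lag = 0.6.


drift = v_wind * lag * t = 4 * 0.6 * 0.809 = 1.9416 m ≈ 194.2 cm

194.2 cm


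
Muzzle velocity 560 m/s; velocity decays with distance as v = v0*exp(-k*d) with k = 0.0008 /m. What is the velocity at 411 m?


v = v0*exp(-k*d) = 560*exp(-0.0008*411) = 403.1 m/s

403.1 m/s


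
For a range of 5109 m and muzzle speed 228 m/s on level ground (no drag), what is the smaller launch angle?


sin(2*theta) = R*g/v0^2 = 5109*9.81/228^2 = 0.964129, theta = arcsin(0.964129)/2 = 37.3°

37.3 degrees


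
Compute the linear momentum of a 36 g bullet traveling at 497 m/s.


p = m*v = 0.036*497 = 17.89 kg·m/s

17.89 kg·m/s


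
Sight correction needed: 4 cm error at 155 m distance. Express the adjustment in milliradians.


1 mrad subtends 1 cm per 10 m of range, so adj = error_cm / (dist_m / 10) = 4 / (155/10) = 0.2581 mrad

0.2581 mrad


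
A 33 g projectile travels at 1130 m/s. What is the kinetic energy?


E = 0.5*m*v^2 = 0.5*0.033*1130^2 = 21069 J

21069 J


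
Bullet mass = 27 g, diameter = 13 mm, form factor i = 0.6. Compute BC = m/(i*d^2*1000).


BC = m/(i*d^2*1000) = 27/(0.6 * 13^2 * 1000) = 0.0002663

0.0002663


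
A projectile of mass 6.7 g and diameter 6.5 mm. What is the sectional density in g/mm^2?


SD = m/d^2 = 6.7/6.5^2 = 0.1586 g/mm^2

0.1586 g/mm^2


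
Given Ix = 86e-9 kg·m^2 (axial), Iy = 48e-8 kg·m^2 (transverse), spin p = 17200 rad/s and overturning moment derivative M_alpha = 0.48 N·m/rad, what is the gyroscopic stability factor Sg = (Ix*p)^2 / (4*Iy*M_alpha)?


Sg = Ix^2 * p^2 / (4 * Iy * M_alpha) = (86e-9)^2 * 17200^2 / (4 * 48e-8 * 0.48) = 2.374

2.374


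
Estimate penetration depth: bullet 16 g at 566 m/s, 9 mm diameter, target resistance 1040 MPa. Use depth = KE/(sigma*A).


A = pi*(d/2)^2 = pi*(9/2)^2 = 63.6173 mm^2
E = 0.5*m*v^2 = 0.5*0.016*566^2 = 2562.85 J
depth = E/(sigma*A) = 2562.85 J / (1040 MPa * 63.6173 mm^2) = 2562.85/(1040 * 63.6173) m = 0.038736 m ≈ 38.74 mm

38.74 mm


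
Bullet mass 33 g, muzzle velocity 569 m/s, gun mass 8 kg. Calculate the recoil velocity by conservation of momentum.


v_recoil = m_p * v_p / m_gun = 0.033 * 569 / 8 = 2.347 m/s

2.347 m/s


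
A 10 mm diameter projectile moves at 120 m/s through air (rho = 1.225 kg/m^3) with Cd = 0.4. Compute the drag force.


A = pi*(d/2)^2 = pi*(10/2000)^2 = 7.85398e-05 m^2
Fd = 0.5*Cd*rho*A*v^2 = 0.5*0.4*1.225*7.85398e-05*120^2 = 0.2771 N

0.2771 N


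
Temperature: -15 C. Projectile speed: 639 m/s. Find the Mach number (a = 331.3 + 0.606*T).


a = 331.3 + 0.606*(-15) = 322.21 m/s
M = v/a = 639/322.21 = 1.983

1.983


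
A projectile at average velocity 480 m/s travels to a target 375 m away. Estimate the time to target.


t = d/v = 375/480 = 0.7812 s

0.7812 s


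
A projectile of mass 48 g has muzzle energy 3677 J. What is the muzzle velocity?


v = sqrt(2*E/m) = sqrt(2*3677/0.048) = 391.4 m/s

391.4 m/s


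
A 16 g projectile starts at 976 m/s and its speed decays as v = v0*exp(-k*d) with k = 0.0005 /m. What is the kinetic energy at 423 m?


v = v0*exp(-k*d) = 976*exp(-0.0005*423) = 789.944 m/s
E = 0.5*m*v^2 = 0.5*0.016*789.944^2 = 4992 J

4992 J


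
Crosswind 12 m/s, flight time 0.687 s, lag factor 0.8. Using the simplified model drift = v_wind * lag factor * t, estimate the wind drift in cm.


drift = v_wind * lag * t = 12 * 0.8 * 0.687 = 6.5952 m ≈ 659.5 cm

659.5 cm


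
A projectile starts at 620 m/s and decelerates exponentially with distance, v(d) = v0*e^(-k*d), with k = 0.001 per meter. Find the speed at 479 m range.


v = v0*exp(-k*d) = 620*exp(-0.001*479) = 384 m/s

384 m/s


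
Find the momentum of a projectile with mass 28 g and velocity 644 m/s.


p = m*v = 0.028*644 = 18.03 kg·m/s

18.03 kg·m/s


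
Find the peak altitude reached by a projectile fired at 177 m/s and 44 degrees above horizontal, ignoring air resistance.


H = (v0*sin(theta))^2 / (2g) = (177*sin(44°))^2 / (2*9.81) = 770.5 m

770.5 m


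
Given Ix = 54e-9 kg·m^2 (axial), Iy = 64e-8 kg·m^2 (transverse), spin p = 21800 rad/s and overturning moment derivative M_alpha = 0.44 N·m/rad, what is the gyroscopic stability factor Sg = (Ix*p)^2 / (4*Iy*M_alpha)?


Sg = Ix^2 * p^2 / (4 * Iy * M_alpha) = (54e-9)^2 * 21800^2 / (4 * 64e-8 * 0.44) = 1.23

1.23


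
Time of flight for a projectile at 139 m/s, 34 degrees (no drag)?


T = 2*v0*sin(theta)/g = 2*139*sin(34°)/9.81 = 15.85 s

15.85 s


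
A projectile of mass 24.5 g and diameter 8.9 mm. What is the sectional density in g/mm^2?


SD = m/d^2 = 24.5/8.9^2 = 0.3093 g/mm^2

0.3093 g/mm^2


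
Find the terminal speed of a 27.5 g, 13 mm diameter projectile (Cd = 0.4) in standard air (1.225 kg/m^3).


A = pi*(d/2)^2 = pi*(13/2000)^2 = 1.32732e-04 m^2
vt = sqrt(2mg/(Cd*rho*A)) = sqrt(2*0.0275*9.81/(0.4 * 1.225 * 1.32732e-04)) = 91.08 m/s

91.08 m/s


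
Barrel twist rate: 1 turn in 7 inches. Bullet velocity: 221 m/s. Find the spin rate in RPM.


twist_m = 7*0.0254 = 0.1778 m
spin = v/twist = 221/0.1778 = 1242.97 rev/s
RPM = spin*60 = 1242.97*60 ≈ 74578 RPM

74578 RPM


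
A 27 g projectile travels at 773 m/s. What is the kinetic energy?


E = 0.5*m*v^2 = 0.5*0.027*773^2 = 8067 J

8067 J


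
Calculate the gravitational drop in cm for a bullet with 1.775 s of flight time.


drop = 0.5*g*t^2 = 0.5*9.81*1.775^2 = 15.4538 m ≈ 1545 cm

1545 cm


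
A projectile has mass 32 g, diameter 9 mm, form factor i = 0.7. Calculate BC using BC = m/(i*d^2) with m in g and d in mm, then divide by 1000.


BC = m/(i*d^2*1000) = 32/(0.7 * 9^2 * 1000) = 0.0005644

0.0005644


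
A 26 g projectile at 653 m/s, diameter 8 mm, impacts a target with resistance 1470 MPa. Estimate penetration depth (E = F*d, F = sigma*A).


A = pi*(d/2)^2 = pi*(8/2)^2 = 50.2655 mm^2
E = 0.5*m*v^2 = 0.5*0.026*653^2 = 5543.32 J
depth = E/(sigma*A) = 5543.32 J / (1470 MPa * 50.2655 mm^2) = 5543.32/(1470 * 50.2655) m = 0.0750209 m ≈ 75.02 mm

75.02 mm


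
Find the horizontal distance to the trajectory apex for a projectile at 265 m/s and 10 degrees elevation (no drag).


R = v0^2*sin(2*theta)/g = 265^2*sin(2*10°)/9.81 = 2448.36 m
apex_dist = R/2 = 2448.36/2 = 1224 m

1224 m


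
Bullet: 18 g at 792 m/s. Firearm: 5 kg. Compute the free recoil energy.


v_r = m_p*v_p/m_gun = 0.018*792/5 = 2.8512 m/s, E_r = 0.5*m_gun*v_r^2 = 0.5*5*2.8512^2 = 20.32 J

20.32 J


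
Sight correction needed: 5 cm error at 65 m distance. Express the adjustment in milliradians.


1 mrad subtends 1 cm per 10 m of range, so adj = error_cm / (dist_m / 10) = 5 / (65/10) = 0.7692 mrad

0.7692 mrad


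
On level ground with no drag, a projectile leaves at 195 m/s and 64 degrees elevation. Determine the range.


R = v0^2 * sin(2*theta) / g = 195^2 * sin(2*64°) / 9.81 = 3054 m

3054 m


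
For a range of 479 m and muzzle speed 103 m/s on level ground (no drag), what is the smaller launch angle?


sin(2*theta) = R*g/v0^2 = 479*9.81/103^2 = 0.442925, theta = arcsin(0.442925)/2 = 13.15°

13.15 degrees


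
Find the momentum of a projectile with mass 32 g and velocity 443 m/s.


p = m*v = 0.032*443 = 14.18 kg·m/s

14.18 kg·m/s


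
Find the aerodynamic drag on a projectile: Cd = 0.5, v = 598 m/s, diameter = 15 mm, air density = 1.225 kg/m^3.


A = pi*(d/2)^2 = pi*(15/2000)^2 = 1.76715e-04 m^2
Fd = 0.5*Cd*rho*A*v^2 = 0.5*0.5*1.225*1.76715e-04*598^2 = 19.35 N

19.35 N


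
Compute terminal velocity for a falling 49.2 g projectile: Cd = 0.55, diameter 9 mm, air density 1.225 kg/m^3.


A = pi*(d/2)^2 = pi*(9/2000)^2 = 6.36173e-05 m^2
vt = sqrt(2mg/(Cd*rho*A)) = sqrt(2*0.0492*9.81/(0.55 * 1.225 * 6.36173e-05)) = 150.1 m/s

150.1 m/s


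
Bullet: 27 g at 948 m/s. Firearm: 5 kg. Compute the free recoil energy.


v_r = m_p*v_p/m_gun = 0.027*948/5 = 5.1192 m/s, E_r = 0.5*m_gun*v_r^2 = 0.5*5*5.1192^2 = 65.52 J

65.52 J


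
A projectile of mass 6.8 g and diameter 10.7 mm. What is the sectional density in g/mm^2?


SD = m/d^2 = 6.8/10.7^2 = 0.05939 g/mm^2

0.05939 g/mm^2


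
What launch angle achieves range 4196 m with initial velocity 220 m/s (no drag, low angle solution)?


sin(2*theta) = R*g/v0^2 = 4196*9.81/220^2 = 0.85047, theta = arcsin(0.85047)/2 = 29.13°

29.13 degrees


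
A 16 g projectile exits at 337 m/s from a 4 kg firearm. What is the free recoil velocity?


v_recoil = m_p * v_p / m_gun = 0.016 * 337 / 4 = 1.348 m/s

1.348 m/s


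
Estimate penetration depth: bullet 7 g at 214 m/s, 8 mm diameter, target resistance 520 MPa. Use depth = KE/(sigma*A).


A = pi*(d/2)^2 = pi*(8/2)^2 = 50.2655 mm^2
E = 0.5*m*v^2 = 0.5*0.007*214^2 = 160.286 J
depth = E/(sigma*A) = 160.286 J / (520 MPa * 50.2655 mm^2) = 160.286/(520 * 50.2655) m = 0.00613229 m ≈ 6.132 mm

6.132 mm


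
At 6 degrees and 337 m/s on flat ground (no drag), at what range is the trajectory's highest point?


R = v0^2*sin(2*theta)/g = 337^2*sin(2*6°)/9.81 = 2406.96 m
apex_dist = R/2 = 2406.96/2 = 1203 m

1203 m


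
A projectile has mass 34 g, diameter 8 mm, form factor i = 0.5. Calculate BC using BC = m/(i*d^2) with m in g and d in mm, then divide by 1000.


BC = m/(i*d^2*1000) = 34/(0.5 * 8^2 * 1000) = 0.001063

0.001063


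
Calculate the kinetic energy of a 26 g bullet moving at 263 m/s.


E = 0.5*m*v^2 = 0.5*0.026*263^2 = 899.2 J

899.2 J


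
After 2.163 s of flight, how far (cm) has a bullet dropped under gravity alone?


drop = 0.5*g*t^2 = 0.5*9.81*2.163^2 = 22.9484 m ≈ 2295 cm

2295 cm


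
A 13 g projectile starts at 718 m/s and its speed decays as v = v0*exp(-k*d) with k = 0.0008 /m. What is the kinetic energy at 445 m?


v = v0*exp(-k*d) = 718*exp(-0.0008*445) = 502.939 m/s
E = 0.5*m*v^2 = 0.5*0.013*502.939^2 = 1644 J

1644 J


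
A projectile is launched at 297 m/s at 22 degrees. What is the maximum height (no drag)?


H = (v0*sin(theta))^2 / (2g) = (297*sin(22°))^2 / (2*9.81) = 630.9 m

630.9 m


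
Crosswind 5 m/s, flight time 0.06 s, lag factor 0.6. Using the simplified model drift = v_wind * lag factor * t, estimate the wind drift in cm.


drift = v_wind * lag * t = 5 * 0.6 * 0.06 = 0.18 m ≈ 18 cm

18 cm


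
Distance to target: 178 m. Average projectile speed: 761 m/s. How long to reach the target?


t = d/v = 178/761 = 0.2339 s

0.2339 s


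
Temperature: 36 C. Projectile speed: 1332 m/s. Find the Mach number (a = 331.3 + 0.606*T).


a = 331.3 + 0.606*(36) = 353.116 m/s
M = v/a = 1332/353.116 = 3.772

3.772


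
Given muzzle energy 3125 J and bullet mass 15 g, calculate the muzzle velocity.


v = sqrt(2*E/m) = sqrt(2*3125/0.015) = 645.5 m/s

645.5 m/s


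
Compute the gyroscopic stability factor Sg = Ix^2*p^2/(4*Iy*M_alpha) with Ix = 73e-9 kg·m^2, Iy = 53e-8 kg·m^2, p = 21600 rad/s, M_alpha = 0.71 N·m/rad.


Sg = Ix^2 * p^2 / (4 * Iy * M_alpha) = (73e-9)^2 * 21600^2 / (4 * 53e-8 * 0.71) = 1.652

1.652


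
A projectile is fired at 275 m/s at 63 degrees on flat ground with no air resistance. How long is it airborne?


T = 2*v0*sin(theta)/g = 2*275*sin(63°)/9.81 = 49.95 s

49.95 s


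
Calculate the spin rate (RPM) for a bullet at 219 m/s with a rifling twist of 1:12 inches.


twist_m = 12*0.0254 = 0.3048 m
spin = v/twist = 219/0.3048 = 718.5039 rev/s
RPM = spin*60 = 718.5039*60 ≈ 43110 RPM

43110 RPM


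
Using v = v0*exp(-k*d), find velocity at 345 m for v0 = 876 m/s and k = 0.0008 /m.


v = v0*exp(-k*d) = 876*exp(-0.0008*345) = 664.7 m/s

664.7 m/s


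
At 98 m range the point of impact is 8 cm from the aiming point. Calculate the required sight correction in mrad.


1 mrad subtends 1 cm per 10 m of range, so adj = error_cm / (dist_m / 10) = 8 / (98/10) = 0.8163 mrad

0.8163 mrad


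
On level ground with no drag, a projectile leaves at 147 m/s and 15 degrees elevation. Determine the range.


R = v0^2 * sin(2*theta) / g = 147^2 * sin(2*15°) / 9.81 = 1101 m

1101 m


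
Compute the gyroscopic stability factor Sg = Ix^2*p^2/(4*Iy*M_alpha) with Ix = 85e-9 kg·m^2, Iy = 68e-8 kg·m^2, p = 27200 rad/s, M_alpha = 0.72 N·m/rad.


Sg = Ix^2 * p^2 / (4 * Iy * M_alpha) = (85e-9)^2 * 27200^2 / (4 * 68e-8 * 0.72) = 2.729

2.729


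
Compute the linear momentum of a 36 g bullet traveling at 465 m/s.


p = m*v = 0.036*465 = 16.74 kg·m/s

16.74 kg·m/s


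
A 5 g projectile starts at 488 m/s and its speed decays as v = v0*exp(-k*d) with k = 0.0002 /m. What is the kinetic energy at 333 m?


v = v0*exp(-k*d) = 488*exp(-0.0002*333) = 456.558 m/s
E = 0.5*m*v^2 = 0.5*0.005*456.558^2 = 521.1 J

521.1 J


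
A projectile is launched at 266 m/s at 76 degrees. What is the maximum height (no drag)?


H = (v0*sin(theta))^2 / (2g) = (266*sin(76°))^2 / (2*9.81) = 3395 m

3395 m


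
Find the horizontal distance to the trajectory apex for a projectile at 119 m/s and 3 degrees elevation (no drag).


R = v0^2*sin(2*theta)/g = 119^2*sin(2*3°)/9.81 = 150.89 m
apex_dist = R/2 = 150.89/2 = 75.44 m

75.44 m


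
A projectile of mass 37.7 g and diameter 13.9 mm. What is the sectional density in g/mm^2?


SD = m/d^2 = 37.7/13.9^2 = 0.1951 g/mm^2

0.1951 g/mm^2


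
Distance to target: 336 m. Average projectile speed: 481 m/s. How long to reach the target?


t = d/v = 336/481 = 0.6985 s

0.6985 s


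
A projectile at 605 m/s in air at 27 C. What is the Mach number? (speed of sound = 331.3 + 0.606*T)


a = 331.3 + 0.606*(27) = 347.662 m/s
M = v/a = 605/347.662 = 1.74

1.74


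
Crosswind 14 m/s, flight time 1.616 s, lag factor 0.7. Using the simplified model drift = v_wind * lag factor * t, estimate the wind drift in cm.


drift = v_wind * lag * t = 14 * 0.7 * 1.616 = 15.8368 m ≈ 1584 cm

1584 cm


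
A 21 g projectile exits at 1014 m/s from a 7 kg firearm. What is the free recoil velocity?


v_recoil = m_p * v_p / m_gun = 0.021 * 1014 / 7 = 3.042 m/s

3.042 m/s


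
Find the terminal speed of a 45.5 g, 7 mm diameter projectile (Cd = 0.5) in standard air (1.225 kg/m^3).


A = pi*(d/2)^2 = pi*(7/2000)^2 = 3.84845e-05 m^2
vt = sqrt(2mg/(Cd*rho*A)) = sqrt(2*0.0455*9.81/(0.5 * 1.225 * 3.84845e-05)) = 194.6 m/s

194.6 m/s


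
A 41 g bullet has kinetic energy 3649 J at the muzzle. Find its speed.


v = sqrt(2*E/m) = sqrt(2*3649/0.041) = 421.9 m/s

421.9 m/s


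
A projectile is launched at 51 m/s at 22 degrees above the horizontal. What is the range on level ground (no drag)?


R = v0^2 * sin(2*theta) / g = 51^2 * sin(2*22°) / 9.81 = 184.2 m

184.2 m


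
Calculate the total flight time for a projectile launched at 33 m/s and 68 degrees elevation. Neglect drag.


T = 2*v0*sin(theta)/g = 2*33*sin(68°)/9.81 = 6.238 s

6.238 s


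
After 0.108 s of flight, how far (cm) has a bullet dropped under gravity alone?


drop = 0.5*g*t^2 = 0.5*9.81*0.108^2 = 0.0572119 m ≈ 5.721 cm

5.721 cm


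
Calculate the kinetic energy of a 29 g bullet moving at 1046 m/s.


E = 0.5*m*v^2 = 0.5*0.029*1046^2 = 15865 J

15865 J


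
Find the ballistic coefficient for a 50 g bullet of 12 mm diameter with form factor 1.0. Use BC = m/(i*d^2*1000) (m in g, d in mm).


BC = m/(i*d^2*1000) = 50/(1.0 * 12^2 * 1000) = 0.0003472

0.0003472


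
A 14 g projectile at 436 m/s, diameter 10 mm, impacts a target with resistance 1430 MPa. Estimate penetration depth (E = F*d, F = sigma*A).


A = pi*(d/2)^2 = pi*(10/2)^2 = 78.5398 mm^2
E = 0.5*m*v^2 = 0.5*0.014*436^2 = 1330.67 J
depth = E/(sigma*A) = 1330.67 J / (1430 MPa * 78.5398 mm^2) = 1330.67/(1430 * 78.5398) m = 0.011848 m ≈ 11.85 mm

11.85 mm


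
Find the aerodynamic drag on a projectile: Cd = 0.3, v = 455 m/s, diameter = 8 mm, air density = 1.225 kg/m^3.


A = pi*(d/2)^2 = pi*(8/2000)^2 = 5.02655e-05 m^2
Fd = 0.5*Cd*rho*A*v^2 = 0.5*0.3*1.225*5.02655e-05*455^2 = 1.912 N

1.912 N


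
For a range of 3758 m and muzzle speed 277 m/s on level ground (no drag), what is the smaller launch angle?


sin(2*theta) = R*g/v0^2 = 3758*9.81/277^2 = 0.48047, theta = arcsin(0.48047)/2 = 14.36°

14.36 degrees


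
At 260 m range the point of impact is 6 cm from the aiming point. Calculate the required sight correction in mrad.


1 mrad subtends 1 cm per 10 m of range, so adj = error_cm / (dist_m / 10) = 6 / (260/10) = 0.2308 mrad

0.2308 mrad


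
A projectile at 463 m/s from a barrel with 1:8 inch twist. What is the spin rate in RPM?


twist_m = 8*0.0254 = 0.2032 m
spin = v/twist = 463/0.2032 = 2278.543 rev/s
RPM = spin*60 = 2278.543*60 ≈ 136713 RPM

136713 RPM
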